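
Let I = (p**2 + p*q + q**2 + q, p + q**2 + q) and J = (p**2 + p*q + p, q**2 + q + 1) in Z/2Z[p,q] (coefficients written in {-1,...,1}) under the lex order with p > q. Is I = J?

No, the ideals differ.

Since reduced Gröbner bases are canonical representatives of ideals under a given ordering, it suffices to compute and compare them.
Buchberger on the first generating set:
f_1 = p**2 + p*q + q**2 + q, LT = p**2.
f_2 = p + q**2 + q, LT = p.

S(f_1,f_2): lcm = p**2. S = p*q**2 + q**2 + q.
  leading term p*q**2: subtract (q**2)·f_2 from p*q**2 + q**2 + q → q**4 + q**3 + q**2 + q
  leading term q**4: no divisor's leading term divides it; move q**4 to the remainder.
  leading term q**3: no divisor's leading term divides it; move q**3 to the remainder.
  leading term q**2: no divisor's leading term divides it; move q**2 to the remainder.
  leading term q: no divisor's leading term divides it; move q to the remainder.
  remainder q**4 + q**3 + q**2 + q ≠ 0; add g_3 = q**4 + q**3 + q**2 + q to the basis.

S(f_1,g_3): leading monomials are coprime, so the S-polynomial reduces to 0 (Buchberger's first criterion).
S(f_2,g_3): leading monomials are coprime, so the S-polynomial reduces to 0 (Buchberger's first criterion).
Every S-polynomial of the final basis reduces to 0, so we have a Gröbner basis.
Inter-reduce: drop elements whose leading term is divisible by another's, tail-reduce, and make monic.
Reduced Gröbner basis: {p + q**2 + q, q**4 + q**3 + q**2 + q}.

Buchberger on the second generating set:
h_1 = p**2 + p*q + p, LT = p**2.
h_2 = q**2 + q + 1, LT = q**2.

S(h_1,h_2): leading monomials are coprime, so the S-polynomial reduces to 0 (Buchberger's first criterion).
Every S-polynomial of the final basis reduces to 0, so we have a Gröbner basis.
Inter-reduce: drop elements whose leading term is divisible by another's, tail-reduce, and make monic.
Reduced Gröbner basis: {p**2 + p*q + p, q**2 + q + 1}.

The bases are distinct; the ideals are different.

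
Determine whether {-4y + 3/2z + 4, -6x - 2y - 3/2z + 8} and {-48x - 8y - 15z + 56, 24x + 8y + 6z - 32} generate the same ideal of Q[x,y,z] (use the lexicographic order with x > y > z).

Yes, the ideals are equal.

Equality of ideals is decidable: compute both reduced Gröbner bases (unique for the ordering) and check whether they agree.
Buchberger on the first generating set:
f_1 = -4y + 3/2z + 4, LT = y.
f_2 = -6x - 2y - 3/2z + 8, LT = x.

The S-polynomials (S(f_1,f_2)) all reduce to 0 modulo the current basis, so we have a Gröbner basis.
Inter-reduce: drop elements whose leading term is divisible by another's, tail-reduce, and make monic.
Reduced Gröbner basis: {x + 3/8z - 1, y - 3/8z - 1}.

Buchberger on the second generating set:
h_1 = -48x - 8y - 15z + 56, LT = x.
h_2 = 24x + 8y + 6z - 32, LT = x.

S(h_1,h_2): lcm = x. S = -1/6y + 1/16z + 1/6.
  reduce S modulo (h_1, h_2):
  remainder -1/6y + 1/16z + 1/6 ≠ 0; add k_3 = -1/6y + 1/16z + 1/6 to the basis.

The other S-polynomials (S(h_1,k_3), S(h_2,k_3)) all reduce to 0 modulo the current basis, so we have a Gröbner basis.
Inter-reduce: drop elements whose leading term is divisible by another's, tail-reduce, and make monic.
Reduced Gröbner basis: {x + 3/8z - 1, y - 3/8z - 1}.

Same reduced basis, so the two generating sets span the same ideal.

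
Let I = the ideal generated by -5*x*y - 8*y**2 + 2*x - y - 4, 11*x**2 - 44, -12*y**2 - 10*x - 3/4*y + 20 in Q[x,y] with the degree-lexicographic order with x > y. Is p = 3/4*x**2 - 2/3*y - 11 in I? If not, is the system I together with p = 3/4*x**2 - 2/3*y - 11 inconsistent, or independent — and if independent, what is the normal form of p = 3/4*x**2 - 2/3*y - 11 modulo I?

Adjoining 3/4*x**2 - 2/3*y - 11 makes the ideal the whole ring: the system is inconsistent.

First compute the reduced Gröbner basis of I by Buchberger's algorithm.
f_1 = -5*x*y - 8*y**2 + 2*x - y - 4, LT = x*y.
f_2 = 11*x**2 - 44, LT = x**2.
f_3 = -12*y**2 - 10*x - 3/4*y + 20, LT = y**2.

S(f_1,f_2): lcm = x**2*y. S = 8/5*x*y**2 - 2/5*x**2 + 1/5*x*y + 4/5*x + 4*y.
  leading term x*y**2: subtract (-8/25*y)·f_1 from 8/5*x*y**2 - 2/5*x**2 + 1/5*x*y + 4/5*x + 4*y → -64/25*y**3 - 2/5*x**2 + 21/25*x*y - 8/25*y**2 + 4/5*x + 68/25*y
  leading term y**3: subtract (16/75*y)·f_3 from -64/25*y**3 - 2/5*x**2 + 21/25*x*y - 8/25*y**2 + 4/5*x + 68/25*y → -2/5*x**2 + 223/75*x*y - 4/25*y**2 + 4/5*x - 116/75*y
  leading term x**2: subtract (-2/55)·f_2 from -2/5*x**2 + 223/75*x*y - 4/25*y**2 + 4/5*x - 116/75*y → 223/75*x*y - 4/25*y**2 + 4/5*x - 116/75*y - 8/5
  leading term x*y: subtract (-223/375)·f_1 from 223/75*x*y - 4/25*y**2 + 4/5*x - 116/75*y - 8/5 → -1844/375*y**2 + 746/375*x - 803/375*y - 1492/375
  leading term y**2: subtract (461/1125)·f_3 from -1844/375*y**2 + 746/375*x - 803/375*y - 1492/375 → 6848/1125*x - 917/500*y - 13696/1125
  leading term x: no divisor's leading term divides it; move 6848/1125*x to the remainder.
  leading term y: no divisor's leading term divides it; move -917/500*y to the remainder.
  leading term 1: no divisor's leading term divides it; move -13696/1125 to the remainder.
  remainder 6848/1125*x - 917/500*y - 13696/1125 ≠ 0; add h_4 = 6848/1125*x - 917/500*y - 13696/1125 to the basis.

S(f_1,f_3): lcm = x*y**2. S = 8/5*y**3 - 5/6*x**2 - 37/80*x*y + 1/5*y**2 + 5/3*x + 4/5*y.
  leading term y**3: subtract (-2/15*y)·f_3 from 8/5*y**3 - 5/6*x**2 - 37/80*x*y + 1/5*y**2 + 5/3*x + 4/5*y → -5/6*x**2 - 431/240*x*y + 1/10*y**2 + 5/3*x + 52/15*y
  leading term x**2: subtract (-5/66)·f_2 from -5/6*x**2 - 431/240*x*y + 1/10*y**2 + 5/3*x + 52/15*y → -431/240*x*y + 1/10*y**2 + 5/3*x + 52/15*y - 10/3
  leading term x*y: subtract (431/1200)·f_1 from -431/240*x*y + 1/10*y**2 + 5/3*x + 52/15*y - 10/3 → 223/75*y**2 + 569/600*x + 4591/1200*y - 569/300
  leading term y**2: subtract (-223/900)·f_3 from 223/75*y**2 + 569/600*x + 4591/1200*y - 569/300 → -2753/1800*x + 91/25*y + 2753/900
  leading term x: subtract (-13765/54784)·h_4 from -2753/1800*x + 91/25*y + 2753/900 → 696675/219136*y
  leading term y: no divisor's leading term divides it; move 696675/219136*y to the remainder.
  remainder 696675/219136*y ≠ 0; add h_5 = 696675/219136*y to the basis.

The other S-polynomials (S(f_2,f_3), S(f_1,h_4), S(f_2,h_4), S(f_3,h_4), S(f_1,h_5), S(f_2,h_5), S(f_3,h_5), S(h_4,h_5)) all reduce to 0 modulo the current basis, so we have a Gröbner basis.
Inter-reduce: drop elements whose leading term is divisible by another's, tail-reduce, and make monic.
Reduced Gröbner basis: {x - 2, y}.
Label its elements g_1 = x - 2, g_2 = y.

Reduce p = 3/4*x**2 - 2/3*y - 11 modulo G:
  leading term x**2: subtract (3/4*x)·g_1 from 3/4*x**2 - 2/3*y - 11 → 3/2*x - 2/3*y - 11
  leading term x: subtract (3/2)·g_1 from 3/2*x - 2/3*y - 11 → -2/3*y - 8
  leading term y: subtract (-2/3)·g_2 from -2/3*y - 8 → -8
  leading term 1: no divisor's leading term divides it; move -8 to the remainder.
  normal form = -8.
The normal form is nonzero, so p ∉ I. Since p minus its normal form lies in I, I + (p) = I + (r) where r = -8; decide whether this ideal is the whole ring.
Here r = -8 is a nonzero constant, hence a unit: 1 ∈ I + (p), the Gröbner basis of I + (p) is {1}, and the enlarged system has no common solution — adjoining p is inconsistent.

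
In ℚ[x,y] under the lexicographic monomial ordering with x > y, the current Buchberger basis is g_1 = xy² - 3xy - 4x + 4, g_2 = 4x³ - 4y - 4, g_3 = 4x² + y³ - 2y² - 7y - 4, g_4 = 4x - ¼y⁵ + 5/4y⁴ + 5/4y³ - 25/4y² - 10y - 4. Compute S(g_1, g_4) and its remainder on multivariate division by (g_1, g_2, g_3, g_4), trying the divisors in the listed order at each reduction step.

S(g_1, g_4) = -3xy - 4x + 1/16y⁷ - 5/16y⁶ - 5/16y⁵ + 25/16y⁴ + 5/2y³ + y² + 4; remainder on division = 1/16y⁷ - ½y⁶ + ⅜y⁵ + 15/4y⁴ - 15/16y³ - 51/4y² - 13y.

lcm(LM(g_1), LM(g_4)) = xy².
S = (lcm/LT(g_1))·g_1 − (lcm/LT(g_4))·g_4 = -3xy - 4x + 1/16y⁷ - 5/16y⁶ - 5/16y⁵ + 25/16y⁴ + 5/2y³ + y² + 4.
Reduce S modulo (g_1, g_2, g_3, g_4) in that order:
  leading term xy: subtract (-¾y)·g_4 from -3xy - 4x + 1/16y⁷ - 5/16y⁶ - 5/16y⁵ + 25/16y⁴ + 5/2y³ + y² + 4 → -4x + 1/16y⁷ - ½y⁶ + ⅝y⁵ + 5/2y⁴ - 35/16y³ - 13/2y² - 3y + 4
  leading term x: subtract (-1)·g_4 from -4x + 1/16y⁷ - ½y⁶ + ⅝y⁵ + 5/2y⁴ - 35/16y³ - 13/2y² - 3y + 4 → 1/16y⁷ - ½y⁶ + ⅜y⁵ + 15/4y⁴ - 15/16y³ - 51/4y² - 13y
  leading term y⁷: no divisor's leading term divides it; move 1/16y⁷ to the remainder.
  leading term y⁶: no divisor's leading term divides it; move -½y⁶ to the remainder.
  leading term y⁵: no divisor's leading term divides it; move ⅜y⁵ to the remainder.
  leading term y⁴: no divisor's leading term divides it; move 15/4y⁴ to the remainder.
  leading term y³: no divisor's leading term divides it; move -15/16y³ to the remainder.
  leading term y²: no divisor's leading term divides it; move -51/4y² to the remainder.
  leading term y: no divisor's leading term divides it; move -13y to the remainder.
The remainder 1/16y⁷ - ½y⁶ + ⅜y⁵ + 15/4y⁴ - 15/16y³ - 51/4y² - 13y is nonzero, so it would be added as the next basis element.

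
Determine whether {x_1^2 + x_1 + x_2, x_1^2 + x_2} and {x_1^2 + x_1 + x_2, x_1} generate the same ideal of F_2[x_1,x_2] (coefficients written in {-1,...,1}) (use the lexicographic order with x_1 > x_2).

Yes, the ideals are equal.

Equality of ideals is decidable: compute both reduced Gröbner bases (unique for the ordering) and check whether they agree.
Buchberger on the first generating set:
f_1 = x_1^2 + x_1 + x_2, LT = x_1^2.
f_2 = x_1^2 + x_2, LT = x_1^2.

S(f_1,f_2): lcm = x_1^2. S = x_1.
  reduce S modulo (f_1, f_2):
  remainder x_1 ≠ 0; add g_3 = x_1 to the basis.

S(f_1,g_3): lcm = x_1^2. S = x_1 + x_2.
  reduce S modulo (f_1, f_2, g_3):
  remainder x_2 ≠ 0; add g_4 = x_2 to the basis.

The other S-polynomials (S(f_2,g_3), S(f_1,g_4), S(f_2,g_4), S(g_3,g_4)) all reduce to 0 modulo the current basis, so we have a Gröbner basis.
Inter-reduce: drop elements whose leading term is divisible by another's, tail-reduce, and make monic.
Reduced Gröbner basis: {x_1, x_2}.

Buchberger on the second generating set:
h_1 = x_1^2 + x_1 + x_2, LT = x_1^2.
h_2 = x_1, LT = x_1.

S(h_1,h_2): lcm = x_1^2. S = x_1 + x_2.
  reduce S modulo (h_1, h_2):
  remainder x_2 ≠ 0; add k_3 = x_2 to the basis.

The other S-polynomials (S(h_1,k_3), S(h_2,k_3)) all reduce to 0 modulo the current basis, so we have a Gröbner basis.
Inter-reduce: drop elements whose leading term is divisible by another's, tail-reduce, and make monic.
Reduced Gröbner basis: {x_1, x_2}.

Same reduced basis, so the two generating sets span the same ideal.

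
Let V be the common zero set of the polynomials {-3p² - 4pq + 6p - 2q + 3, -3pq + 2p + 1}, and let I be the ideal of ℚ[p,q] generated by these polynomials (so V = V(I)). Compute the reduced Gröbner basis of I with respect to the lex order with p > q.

G = {p + 2q² - 3q, q³ - 13/6q² + q + ⅙}

f_1 = -3p² - 4pq + 6p - 2q + 3, LT = p².
f_2 = -3pq + 2p + 1, LT = pq.

S(f_1,f_2): lcm = p²q. S = ⅔p² + 4/3pq² - 2pq + ⅓p + ⅔q² - q.
  reduce S modulo (f_1, f_2):
  remainder ⅓p + ⅔q² - q ≠ 0; add g_3 = ⅓p + ⅔q² - q to the basis.

S(f_2,g_3): lcm = pq. S = -⅔p - 2q³ + 3q² - ⅓.
  reduce S modulo (f_1, f_2, g_3):
  remainder -2q³ + 13/3q² - 2q - ⅓ ≠ 0; add g_4 = -2q³ + 13/3q² - 2q - ⅓ to the basis.

The other S-polynomials (S(f_1,g_3), S(f_1,g_4), S(f_2,g_4), S(g_3,g_4)) all reduce to 0 modulo the current basis, so we have a Gröbner basis.
Inter-reduce: drop elements whose leading term is divisible by another's, tail-reduce, and make monic.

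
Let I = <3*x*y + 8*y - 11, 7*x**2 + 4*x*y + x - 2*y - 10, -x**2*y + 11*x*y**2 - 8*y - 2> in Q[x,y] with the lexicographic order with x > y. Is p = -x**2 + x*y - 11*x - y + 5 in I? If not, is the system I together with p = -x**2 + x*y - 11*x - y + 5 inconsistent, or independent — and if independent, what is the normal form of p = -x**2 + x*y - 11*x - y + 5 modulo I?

Adjoining -x**2 + x*y - 11*x - y + 5 makes the ideal the whole ring: the system is inconsistent.

First compute the reduced Gröbner basis of I by Buchberger's algorithm.
f_1 = 3*x*y + 8*y - 11, LT = x*y.
f_2 = 7*x**2 + 4*x*y + x - 2*y - 10, LT = x**2.
f_3 = -x**2*y + 11*x*y**2 - 8*y - 2, LT = x**2*y.

S(f_1,f_2): lcm = x**2*y. S = -4/7*x*y**2 + 53/21*x*y - 11/3*x + 2/7*y**2 + 10/7*y.
  leading term x*y**2: subtract (-4/21*y)·f_1 from -4/7*x*y**2 + 53/21*x*y - 11/3*x + 2/7*y**2 + 10/7*y → 53/21*x*y - 11/3*x + 38/21*y**2 - 2/3*y
  leading term x*y: subtract (53/63)·f_1 from 53/21*x*y - 11/3*x + 38/21*y**2 - 2/3*y → -11/3*x + 38/21*y**2 - 466/63*y + 583/63
  leading term x: no divisor's leading term divides it; move -11/3*x to the remainder.
  leading term y**2: no divisor's leading term divides it; move 38/21*y**2 to the remainder.
  leading term y: no divisor's leading term divides it; move -466/63*y to the remainder.
  leading term 1: no divisor's leading term divides it; move 583/63 to the remainder.
  remainder -11/3*x + 38/21*y**2 - 466/63*y + 583/63 ≠ 0; add h_4 = -11/3*x + 38/21*y**2 - 466/63*y + 583/63 to the basis.

S(f_1,f_3): lcm = x**2*y. S = 11*x*y**2 + 8/3*x*y - 11/3*x - 8*y - 2.
  leading term x*y**2: subtract (11/3*y)·f_1 from 11*x*y**2 + 8/3*x*y - 11/3*x - 8*y - 2 → 8/3*x*y - 11/3*x - 88/3*y**2 + 97/3*y - 2
  leading term x*y: subtract (8/9)·f_1 from 8/3*x*y - 11/3*x - 88/3*y**2 + 97/3*y - 2 → -11/3*x - 88/3*y**2 + 227/9*y + 70/9
  leading term x: subtract (1)·h_4 from -11/3*x - 88/3*y**2 + 227/9*y + 70/9 → -218/7*y**2 + 685/21*y - 31/21
  leading term y**2: no divisor's leading term divides it; move -218/7*y**2 to the remainder.
  leading term y: no divisor's leading term divides it; move 685/21*y to the remainder.
  leading term 1: no divisor's leading term divides it; move -31/21 to the remainder.
  remainder -218/7*y**2 + 685/21*y - 31/21 ≠ 0; add h_5 = -218/7*y**2 + 685/21*y - 31/21 to the basis.

S(f_1,h_4): lcm = x*y. S = 38/77*y**3 - 466/231*y**2 + 109/21*y - 11/3.
  leading term y**3: subtract (-19/1199*y)·h_5 from 38/77*y**3 - 466/231*y**2 + 109/21*y - 11/3 → -1799/1199*y**2 + 18586/3597*y - 11/3
  leading term y**2: subtract (12593/261382)·h_5 from -1799/1199*y**2 + 18586/3597*y - 11/3 → 939811/261382*y - 939811/261382
  leading term y: no divisor's leading term divides it; move 939811/261382*y to the remainder.
  leading term 1: no divisor's leading term divides it; move -939811/261382 to the remainder.
  remainder 939811/261382*y - 939811/261382 ≠ 0; add h_6 = 939811/261382*y - 939811/261382 to the basis.

The other S-polynomials (S(f_2,f_3), S(f_2,h_4), S(f_3,h_4), S(f_1,h_5), S(f_2,h_5), S(f_3,h_5), S(h_4,h_5), S(f_1,h_6), S(f_2,h_6), S(f_3,h_6), S(h_4,h_6), S(h_5,h_6)) all reduce to 0 modulo the current basis, so we have a Gröbner basis.
Inter-reduce: drop elements whose leading term is divisible by another's, tail-reduce, and make monic.
Reduced Gröbner basis: {x - 1, y - 1}.
Label its elements g_1 = x - 1, g_2 = y - 1.

Reduce p = -x**2 + x*y - 11*x - y + 5 modulo G:
  leading term x**2: subtract (-x)·g_1 from -x**2 + x*y - 11*x - y + 5 → x*y - 12*x - y + 5
  leading term x*y: subtract (y)·g_1 from x*y - 12*x - y + 5 → -12*x + 5
  leading term x: subtract (-12)·g_1 from -12*x + 5 → -7
  leading term 1: no divisor's leading term divides it; move -7 to the remainder.
  normal form = -7.
The normal form is nonzero, so p ∉ I. Since p minus its normal form lies in I, I + (p) = I + (r) where r = -7; decide whether this ideal is the whole ring.
Here r = -7 is a nonzero constant, hence a unit: 1 ∈ I + (p), the Gröbner basis of I + (p) is {1}, and the enlarged system has no common solution — adjoining p is inconsistent.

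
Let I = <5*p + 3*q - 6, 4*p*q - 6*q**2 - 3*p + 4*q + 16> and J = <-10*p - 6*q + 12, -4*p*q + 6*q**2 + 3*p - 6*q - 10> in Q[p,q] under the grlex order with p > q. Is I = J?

No, the ideals differ.

For a fixed monomial order, each ideal has a unique reduced Gröbner basis; comparing bases decides equality.
Buchberger on the first generating set:
f_1 = 5*p + 3*q - 6, LT = p.
f_2 = 4*p*q - 6*q**2 - 3*p + 4*q + 16, LT = p*q.

S(f_1,f_2): lcm = p*q. S = 21/10*q**2 + 3/4*p - 11/5*q - 4.
  reduce S modulo (f_1, f_2):
  remainder 21/10*q**2 - 53/20*q - 31/10 ≠ 0; add g_3 = 21/10*q**2 - 53/20*q - 31/10 to the basis.

The other S-polynomials (S(f_1,g_3), S(f_2,g_3)) all reduce to 0 modulo the current basis, so we have a Gröbner basis.
Inter-reduce: drop elements whose leading term is divisible by another's, tail-reduce, and make monic.
Reduced Gröbner basis: {q**2 - 53/42*q - 31/21, p + 3/5*q - 6/5}.

Buchberger on the second generating set:
h_1 = -10*p - 6*q + 12, LT = p.
h_2 = -4*p*q + 6*q**2 + 3*p - 6*q - 10, LT = p*q.

S(h_1,h_2): lcm = p*q. S = 21/10*q**2 + 3/4*p - 27/10*q - 5/2.
  reduce S modulo (h_1, h_2):
  remainder 21/10*q**2 - 63/20*q - 8/5 ≠ 0; add k_3 = 21/10*q**2 - 63/20*q - 8/5 to the basis.

The other S-polynomials (S(h_1,k_3), S(h_2,k_3)) all reduce to 0 modulo the current basis, so we have a Gröbner basis.
Inter-reduce: drop elements whose leading term is divisible by another's, tail-reduce, and make monic.
Reduced Gröbner basis: {q**2 - 3/2*q - 16/21, p + 3/5*q - 6/5}.

These differ, so the ideals are not equal.
The same test decides containment: I ⊆ J iff every generator of I reduces to 0 modulo a Gröbner basis of J.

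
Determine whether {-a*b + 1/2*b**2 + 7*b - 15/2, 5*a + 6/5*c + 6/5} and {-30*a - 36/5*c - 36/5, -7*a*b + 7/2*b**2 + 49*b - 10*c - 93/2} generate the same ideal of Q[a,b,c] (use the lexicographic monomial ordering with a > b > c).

Two ideals are equal iff their reduced Gröbner bases coincide (the reduced basis is unique for a fixed ordering).
Buchberger on the first generating set:
f_1 = -a*b + 1/2*b**2 + 7*b - 15/2, LT = a*b.
f_2 = 5*a + 6/5*c + 6/5, LT = a.

S(f_1,f_2): lcm = a*b. S = -1/2*b**2 - 6/25*b*c - 181/25*b + 15/2.
  reduce S modulo (f_1, f_2):
  remainder -1/2*b**2 - 6/25*b*c - 181/25*b + 15/2 ≠ 0; add g_3 = -1/2*b**2 - 6/25*b*c - 181/25*b + 15/2 to the basis.

The other S-polynomials (S(f_1,g_3), S(f_2,g_3)) all reduce to 0 modulo the current basis, so we have a Gröbner basis.
Inter-reduce: drop elements whose leading term is divisible by another's, tail-reduce, and make monic.
Reduced Gröbner basis: {a + 6/25*c + 6/25, b**2 + 12/25*b*c + 362/25*b - 15}.

Buchberger on the second generating set:
h_1 = -30*a - 36/5*c - 36/5, LT = a.
h_2 = -7*a*b + 7/2*b**2 + 49*b - 10*c - 93/2, LT = a*b.

S(h_1,h_2): lcm = a*b. S = 1/2*b**2 + 6/25*b*c + 181/25*b - 10/7*c - 93/14.
  reduce S modulo (h_1, h_2):
  remainder 1/2*b**2 + 6/25*b*c + 181/25*b - 10/7*c - 93/14 ≠ 0; add k_3 = 1/2*b**2 + 6/25*b*c + 181/25*b - 10/7*c - 93/14 to the basis.

The other S-polynomials (S(h_1,k_3), S(h_2,k_3)) all reduce to 0 modulo the current basis, so we have a Gröbner basis.
Inter-reduce: drop elements whose leading term is divisible by another's, tail-reduce, and make monic.
Reduced Gröbner basis: {a + 6/25*c + 6/25, b**2 + 12/25*b*c + 362/25*b - 20/7*c - 93/7}.

Since the reduced bases disagree, the two ideals are not the same.

No, the ideals differ.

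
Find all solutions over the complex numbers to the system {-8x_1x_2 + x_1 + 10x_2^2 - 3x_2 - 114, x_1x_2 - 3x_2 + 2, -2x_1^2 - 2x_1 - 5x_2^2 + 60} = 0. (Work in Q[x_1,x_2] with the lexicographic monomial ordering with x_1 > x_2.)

Compute a lex Gröbner basis by Buchberger's algorithm.
f_1 = -8x_1x_2 + x_1 + 10x_2^2 - 3x_2 - 114, LT = x_1x_2.
f_2 = x_1x_2 - 3x_2 + 2, LT = x_1x_2.
f_3 = -2x_1^2 - 2x_1 - 5x_2^2 + 60, LT = x_1^2.

S(f_1,f_2): lcm = x_1x_2. S = -1/8x_1 - 5/4x_2^2 + 27/8x_2 + 49/4.
  leading term x_1: no divisor's leading term divides it; move -1/8x_1 to the remainder.
  leading term x_2^2: no divisor's leading term divides it; move -5/4x_2^2 to the remainder.
  leading term x_2: no divisor's leading term divides it; move 27/8x_2 to the remainder.
  leading term 1: no divisor's leading term divides it; move 49/4 to the remainder.
  remainder -1/8x_1 - 5/4x_2^2 + 27/8x_2 + 49/4 ≠ 0; add h_4 = -1/8x_1 - 5/4x_2^2 + 27/8x_2 + 49/4 to the basis.

S(f_1,f_3): lcm = x_1^2x_2. S = -1/8x_1^2 - 5/4x_1x_2^2 - 5/8x_1x_2 + 57/4x_1 - 5/2x_2^3 + 30x_2.
  leading term x_1^2: subtract (1/16)·f_3 from -1/8x_1^2 - 5/4x_1x_2^2 - 5/8x_1x_2 + 57/4x_1 - 5/2x_2^3 + 30x_2 → -5/4x_1x_2^2 - 5/8x_1x_2 + 115/8x_1 - 5/2x_2^3 + 5/16x_2^2 + 30x_2 - 15/4
  leading term x_1x_2^2: subtract (5/32x_2)·f_1 from -5/4x_1x_2^2 - 5/8x_1x_2 + 115/8x_1 - 5/2x_2^3 + 5/16x_2^2 + 30x_2 - 15/4 → -25/32x_1x_2 + 115/8x_1 - 65/16x_2^3 + 25/32x_2^2 + 765/16x_2 - 15/4
  leading term x_1x_2: subtract (25/256)·f_1 from -25/32x_1x_2 + 115/8x_1 - 65/16x_2^3 + 25/32x_2^2 + 765/16x_2 - 15/4 → 3655/256x_1 - 65/16x_2^3 - 25/128x_2^2 + 12315/256x_2 + 945/128
  leading term x_1: subtract (-3655/32)·h_4 from 3655/256x_1 - 65/16x_2^3 - 25/128x_2^2 + 12315/256x_2 + 945/128 → -65/16x_2^3 - 4575/32x_2^2 + 13875/32x_2 + 22505/16
  leading term x_2^3: no divisor's leading term divides it; move -65/16x_2^3 to the remainder.
  leading term x_2^2: no divisor's leading term divides it; move -4575/32x_2^2 to the remainder.
  leading term x_2: no divisor's leading term divides it; move 13875/32x_2 to the remainder.
  leading term 1: no divisor's leading term divides it; move 22505/16 to the remainder.
  remainder -65/16x_2^3 - 4575/32x_2^2 + 13875/32x_2 + 22505/16 ≠ 0; add h_5 = -65/16x_2^3 - 4575/32x_2^2 + 13875/32x_2 + 22505/16 to the basis.

S(f_2,f_3): lcm = x_1^2x_2. S = -4x_1x_2 + 2x_1 - 5/2x_2^3 + 30x_2.
  leading term x_1x_2: subtract (1/2)·f_1 from -4x_1x_2 + 2x_1 - 5/2x_2^3 + 30x_2 → 3/2x_1 - 5/2x_2^3 - 5x_2^2 + 63/2x_2 + 57
  leading term x_1: subtract (-12)·h_4 from 3/2x_1 - 5/2x_2^3 - 5x_2^2 + 63/2x_2 + 57 → -5/2x_2^3 - 20x_2^2 + 72x_2 + 204
  leading term x_2^3: subtract (8/13)·h_5 from -5/2x_2^3 - 20x_2^2 + 72x_2 + 204 → 3535/52x_2^2 - 10131/52x_2 - 17201/26
  leading term x_2^2: no divisor's leading term divides it; move 3535/52x_2^2 to the remainder.
  leading term x_2: no divisor's leading term divides it; move -10131/52x_2 to the remainder.
  leading term 1: no divisor's leading term divides it; move -17201/26 to the remainder.
  remainder 3535/52x_2^2 - 10131/52x_2 - 17201/26 ≠ 0; add h_6 = 3535/52x_2^2 - 10131/52x_2 - 17201/26 to the basis.

S(f_1,h_4): lcm = x_1x_2. S = -1/8x_1 - 10x_2^3 + 103/4x_2^2 + 787/8x_2 + 57/4.
  leading term x_1: subtract (1)·h_4 from -1/8x_1 - 10x_2^3 + 103/4x_2^2 + 787/8x_2 + 57/4 → -10x_2^3 + 27x_2^2 + 95x_2 + 2
  leading term x_2^3: subtract (32/13)·h_5 from -10x_2^3 + 27x_2^2 + 95x_2 + 2 → 4926/13x_2^2 - 12640/13x_2 - 44984/13
  leading term x_2^2: subtract (19704/3535)·h_6 from 4926/13x_2^2 - 12640/13x_2 - 44984/13 → 401762/3535x_2 + 803524/3535
  leading term x_2: no divisor's leading term divides it; move 401762/3535x_2 to the remainder.
  leading term 1: no divisor's leading term divides it; move 803524/3535 to the remainder.
  remainder 401762/3535x_2 + 803524/3535 ≠ 0; add h_7 = 401762/3535x_2 + 803524/3535 to the basis.

The other S-polynomials (S(f_2,h_4), S(f_3,h_4), S(f_1,h_5), S(f_2,h_5), S(f_3,h_5), S(h_4,h_5), S(f_1,h_6), S(f_2,h_6), S(f_3,h_6), S(h_4,h_6), S(h_5,h_6), S(f_1,h_7), S(f_2,h_7), S(f_3,h_7), S(h_4,h_7), S(h_5,h_7), S(h_6,h_7)) all reduce to 0 modulo the current basis, so we have a Gröbner basis.
Inter-reduce: drop elements whose leading term is divisible by another's, tail-reduce, and make monic.
Reduced Gröbner basis: {x_1 - 4, x_2 + 2}.

Elimination: the polynomial x_2 + 2 lies in the elimination ideal for x_2, so x_2 ∈ {-2}. For each such x_2, the remaining basis elements (now univariate) give the rest of the solution.
  x_2 = -2: the earlier basis element becomes x_1 - 4 = 0, giving x_1 = 4 — point (4, -2).
Each listed point satisfies every original equation (direct substitution).

{(4, -2)}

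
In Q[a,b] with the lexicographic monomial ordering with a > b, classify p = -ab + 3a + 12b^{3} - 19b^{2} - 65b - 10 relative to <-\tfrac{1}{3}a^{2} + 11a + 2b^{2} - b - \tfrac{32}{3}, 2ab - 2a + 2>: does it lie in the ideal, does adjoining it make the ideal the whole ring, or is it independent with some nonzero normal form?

Adjoining -ab + 3a + 12b^{3} - 19b^{2} - 65b - 10 makes the ideal the whole ring: the system is inconsistent.

First compute the reduced Gröbner basis of I by Buchberger's algorithm.
f_1 = -\tfrac{1}{3}a^{2} + 11a + 2b^{2} - b - \tfrac{32}{3}, LT = a^{2}.
f_2 = 2ab - 2a + 2, LT = ab.

S(f_1,f_2): lcm = a^{2}b. S = a^{2} - 33ab - a - 6b^{3} + 3b^{2} + 32b.
  leading term a^{2}: subtract (-3)·f_1 from a^{2} - 33ab - a - 6b^{3} + 3b^{2} + 32b → -33ab + 32a - 6b^{3} + 9b^{2} + 29b - 32
  leading term ab: subtract (-\tfrac{33}{2})·f_2 from -33ab + 32a - 6b^{3} + 9b^{2} + 29b - 32 → -a - 6b^{3} + 9b^{2} + 29b + 1
  leading term a: no divisor's leading term divides it; move -a to the remainder.
  leading term b^{3}: no divisor's leading term divides it; move -6b^{3} to the remainder.
  leading term b^{2}: no divisor's leading term divides it; move 9b^{2} to the remainder.
  leading term b: no divisor's leading term divides it; move 29b to the remainder.
  leading term 1: no divisor's leading term divides it; move 1 to the remainder.
  remainder -a - 6b^{3} + 9b^{2} + 29b + 1 ≠ 0; add h_3 = -a - 6b^{3} + 9b^{2} + 29b + 1 to the basis.

S(f_2,h_3): lcm = ab. S = -a - 6b^{4} + 9b^{3} + 29b^{2} + b + 1.
  leading term a: subtract (1)·h_3 from -a - 6b^{4} + 9b^{3} + 29b^{2} + b + 1 → -6b^{4} + 15b^{3} + 20b^{2} - 28b
  leading term b^{4}: no divisor's leading term divides it; move -6b^{4} to the remainder.
  leading term b^{3}: no divisor's leading term divides it; move 15b^{3} to the remainder.
  leading term b^{2}: no divisor's leading term divides it; move 20b^{2} to the remainder.
  leading term b: no divisor's leading term divides it; move -28b to the remainder.
  remainder -6b^{4} + 15b^{3} + 20b^{2} - 28b ≠ 0; add h_4 = -6b^{4} + 15b^{3} + 20b^{2} - 28b to the basis.

The other S-polynomials (S(f_1,h_3), S(f_1,h_4), S(f_2,h_4), S(h_3,h_4)) all reduce to 0 modulo the current basis, so we have a Gröbner basis.
Inter-reduce: drop elements whose leading term is divisible by another's, tail-reduce, and make monic.
Reduced Gröbner basis: {a + 6b^{3} - 9b^{2} - 29b - 1, b^{4} - \tfrac{5}{2}b^{3} - \tfrac{10}{3}b^{2} + \tfrac{14}{3}b}.
Label its elements g_1 = a + 6b^{3} - 9b^{2} - 29b - 1, g_2 = b^{4} - \tfrac{5}{2}b^{3} - \tfrac{10}{3}b^{2} + \tfrac{14}{3}b.

Reduce p = -ab + 3a + 12b^{3} - 19b^{2} - 65b - 10 modulo G:
  leading term ab: subtract (-b)·g_1 from -ab + 3a + 12b^{3} - 19b^{2} - 65b - 10 → 3a + 6b^{4} + 3b^{3} - 48b^{2} - 66b - 10
  leading term a: subtract (3)·g_1 from 3a + 6b^{4} + 3b^{3} - 48b^{2} - 66b - 10 → 6b^{4} - 15b^{3} - 21b^{2} + 21b - 7
  leading term b^{4}: subtract (6)·g_2 from 6b^{4} - 15b^{3} - 21b^{2} + 21b - 7 → -b^{2} - 7b - 7
  leading term b^{2}: no divisor's leading term divides it; move -b^{2} to the remainder.
  leading term b: no divisor's leading term divides it; move -7b to the remainder.
  leading term 1: no divisor's leading term divides it; move -7 to the remainder.
  normal form = -b^{2} - 7b - 7.
The normal form is nonzero, so p ∉ I. Since p minus its normal form lies in I, I + (p) = I + (r) where r = -b^{2} - 7b - 7; decide whether this ideal is the whole ring.
Run Buchberger on G together with r (pairs among the g_i already reduce to 0 since G is a Gröbner basis):
g_1 = a + 6b^{3} - 9b^{2} - 29b - 1, LT = a.
g_2 = b^{4} - \tfrac{5}{2}b^{3} - \tfrac{10}{3}b^{2} + \tfrac{14}{3}b, LT = b^{4}.
r = -b^{2} - 7b - 7, LT = b^{2}.

S(g_2,r): lcm = b^{4}. S = -\tfrac{19}{2}b^{3} - \tfrac{31}{3}b^{2} + \tfrac{14}{3}b.
  leading term b^{3}: subtract (\tfrac{19}{2}b)·r from -\tfrac{19}{2}b^{3} - \tfrac{31}{3}b^{2} + \tfrac{14}{3}b → \tfrac{337}{6}b^{2} + \tfrac{427}{6}b
  leading term b^{2}: subtract (-\tfrac{337}{6})·r from \tfrac{337}{6}b^{2} + \tfrac{427}{6}b → -322b - \tfrac{2359}{6}
  leading term b: no divisor's leading term divides it; move -322b to the remainder.
  leading term 1: no divisor's leading term divides it; move -\tfrac{2359}{6} to the remainder.
  remainder -322b - \tfrac{2359}{6} ≠ 0; add m_4 = -322b - \tfrac{2359}{6} to the basis.

S(g_2,m_4): lcm = b^{4}. S = -\tfrac{1027}{276}b^{3} - \tfrac{10}{3}b^{2} + \tfrac{14}{3}b.
  leading term b^{3}: subtract (\tfrac{1027}{276}b)·r from -\tfrac{1027}{276}b^{3} - \tfrac{10}{3}b^{2} + \tfrac{14}{3}b → \tfrac{6269}{276}b^{2} + \tfrac{8477}{276}b
  leading term b^{2}: subtract (-\tfrac{6269}{276})·r from \tfrac{6269}{276}b^{2} + \tfrac{8477}{276}b → -\tfrac{5901}{46}b - \tfrac{43883}{276}
  leading term b: subtract (\tfrac{843}{2116})·m_4 from -\tfrac{5901}{46}b - \tfrac{43883}{276} → -\tfrac{29981}{12696}
  leading term 1: no divisor's leading term divides it; move -\tfrac{29981}{12696} to the remainder.
  remainder -\tfrac{29981}{12696} ≠ 0; add m_5 = -\tfrac{29981}{12696} to the basis.

The other S-polynomials (S(g_1,g_2), S(g_1,r), S(g_1,m_4), S(r,m_4), S(g_1,m_5), S(g_2,m_5), S(r,m_5), S(m_4,m_5)) all reduce to 0 modulo the current basis, so we have a Gröbner basis.
Inter-reduce: drop elements whose leading term is divisible by another's, tail-reduce, and make monic.
Reduced Gröbner basis: {1}.
The reduced Gröbner basis of I + (p) is {1}: the ideal is the whole ring, so the enlarged system has no common solution — adjoining p is inconsistent.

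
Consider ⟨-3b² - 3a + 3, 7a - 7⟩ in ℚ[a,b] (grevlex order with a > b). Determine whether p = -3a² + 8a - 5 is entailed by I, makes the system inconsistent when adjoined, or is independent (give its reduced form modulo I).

-3a² + 8a - 5 lies in I (it reduces to 0).

First compute the reduced Gröbner basis of I by Buchberger's algorithm.
f_1 = -3b² - 3a + 3, LT = b².
f_2 = 7a - 7, LT = a.

The S-polynomials (S(f_1,f_2)) all reduce to 0 modulo the current basis, so we have a Gröbner basis.
Inter-reduce: drop elements whose leading term is divisible by another's, tail-reduce, and make monic.
Reduced Gröbner basis: {b², a - 1}.
Label its elements g_1 = b², g_2 = a - 1.

Reduce p = -3a² + 8a - 5 modulo G:
  leading term a²: subtract (-3a)·g_2 from -3a² + 8a - 5 → 5a - 5
  leading term a: subtract (5)·g_2 from 5a - 5 → 0
  normal form = 0.
Since the normal form is 0, p ∈ I.

The remainder on division by a Gröbner basis is unique — it is the normal form.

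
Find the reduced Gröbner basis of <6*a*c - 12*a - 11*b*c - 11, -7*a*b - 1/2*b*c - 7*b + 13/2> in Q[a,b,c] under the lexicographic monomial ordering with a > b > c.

f_1 = 6*a*c - 12*a - 11*b*c - 11, LT = a*c.
f_2 = -7*a*b - 1/2*b*c - 7*b + 13/2, LT = a*b.

S(f_1,f_2): lcm = a*b*c. S = -2*a*b - 11/6*b**2*c - 1/14*b*c**2 - b*c - 11/6*b + 13/14*c.
  leading term a*b: subtract (2/7)·f_2 from -2*a*b - 11/6*b**2*c - 1/14*b*c**2 - b*c - 11/6*b + 13/14*c → -11/6*b**2*c - 1/14*b*c**2 - 6/7*b*c + 1/6*b + 13/14*c - 13/7
  leading term b**2*c: no divisor's leading term divides it; move -11/6*b**2*c to the remainder.
  leading term b*c**2: no divisor's leading term divides it; move -1/14*b*c**2 to the remainder.
  leading term b*c: no divisor's leading term divides it; move -6/7*b*c to the remainder.
  leading term b: no divisor's leading term divides it; move 1/6*b to the remainder.
  leading term c: no divisor's leading term divides it; move 13/14*c to the remainder.
  leading term 1: no divisor's leading term divides it; move -13/7 to the remainder.
  remainder -11/6*b**2*c - 1/14*b*c**2 - 6/7*b*c + 1/6*b + 13/14*c - 13/7 ≠ 0; add g_3 = -11/6*b**2*c - 1/14*b*c**2 - 6/7*b*c + 1/6*b + 13/14*c - 13/7 to the basis.

S(f_1,g_3): lcm = a*b**2*c. S = -2*a*b**2 - 3/77*a*b*c**2 - 36/77*a*b*c + 1/11*a*b + 39/77*a*c - 78/77*a - 11/6*b**3*c - 11/6*b**2.
  leading term a*b**2: subtract (2/7*b)·f_2 from -2*a*b**2 - 3/77*a*b*c**2 - 36/77*a*b*c + 1/11*a*b + 39/77*a*c - 78/77*a - 11/6*b**3*c - 11/6*b**2 → -3/77*a*b*c**2 - 36/77*a*b*c + 1/11*a*b + 39/77*a*c - 78/77*a - 11/6*b**3*c + 1/7*b**2*c + 1/6*b**2 - 13/7*b
  leading term a*b*c**2: subtract (-1/154*b*c)·f_1 from -3/77*a*b*c**2 - 36/77*a*b*c + 1/11*a*b + 39/77*a*c - 78/77*a - 11/6*b**3*c + 1/7*b**2*c + 1/6*b**2 - 13/7*b → -6/11*a*b*c + 1/11*a*b + 39/77*a*c - 78/77*a - 11/6*b**3*c - 1/14*b**2*c**2 + 1/7*b**2*c + 1/6*b**2 - 1/14*b*c - 13/7*b
  leading term a*b*c: subtract (-1/11*b)·f_1 from -6/11*a*b*c + 1/11*a*b + 39/77*a*c - 78/77*a - 11/6*b**3*c - 1/14*b**2*c**2 + 1/7*b**2*c + 1/6*b**2 - 1/14*b*c - 13/7*b → -a*b + 39/77*a*c - 78/77*a - 11/6*b**3*c - 1/14*b**2*c**2 - 6/7*b**2*c + 1/6*b**2 - 1/14*b*c - 20/7*b
  leading term a*b: subtract (1/7)·f_2 from -a*b + 39/77*a*c - 78/77*a - 11/6*b**3*c - 1/14*b**2*c**2 - 6/7*b**2*c + 1/6*b**2 - 1/14*b*c - 20/7*b → 39/77*a*c - 78/77*a - 11/6*b**3*c - 1/14*b**2*c**2 - 6/7*b**2*c + 1/6*b**2 - 13/7*b - 13/14
  leading term a*c: subtract (13/154)·f_1 from 39/77*a*c - 78/77*a - 11/6*b**3*c - 1/14*b**2*c**2 - 6/7*b**2*c + 1/6*b**2 - 13/7*b - 13/14 → -11/6*b**3*c - 1/14*b**2*c**2 - 6/7*b**2*c + 1/6*b**2 + 13/14*b*c - 13/7*b
  leading term b**3*c: subtract (b)·g_3 from -11/6*b**3*c - 1/14*b**2*c**2 - 6/7*b**2*c + 1/6*b**2 + 13/14*b*c - 13/7*b → 0
  remainder 0.

S(f_2,g_3): lcm = a*b**2*c. S = -3/77*a*b*c**2 - 36/77*a*b*c + 1/11*a*b + 39/77*a*c - 78/77*a + 1/14*b**2*c**2 + b**2*c - 13/14*b*c.
  leading term a*b*c**2: subtract (-1/154*b*c)·f_1 from -3/77*a*b*c**2 - 36/77*a*b*c + 1/11*a*b + 39/77*a*c - 78/77*a + 1/14*b**2*c**2 + b**2*c - 13/14*b*c → -6/11*a*b*c + 1/11*a*b + 39/77*a*c - 78/77*a + b**2*c - b*c
  leading term a*b*c: subtract (-1/11*b)·f_1 from -6/11*a*b*c + 1/11*a*b + 39/77*a*c - 78/77*a + b**2*c - b*c → -a*b + 39/77*a*c - 78/77*a - b*c - b
  leading term a*b: subtract (1/7)·f_2 from -a*b + 39/77*a*c - 78/77*a - b*c - b → 39/77*a*c - 78/77*a - 13/14*b*c - 13/14
  leading term a*c: subtract (13/154)·f_1 from 39/77*a*c - 78/77*a - 13/14*b*c - 13/14 → 0
  remainder 0.

Every S-polynomial of the final basis reduces to 0, so we have a Gröbner basis.

G = {a*b + 1/14*b*c + b - 13/14, a*c - 2*a - 11/6*b*c - 11/6, b**2*c + 3/77*b*c**2 + 36/77*b*c - 1/11*b - 39/77*c + 78/77}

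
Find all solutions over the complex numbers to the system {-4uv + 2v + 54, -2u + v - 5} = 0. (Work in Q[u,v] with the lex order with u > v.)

{(-4, -3), (2, 9)}

Compute a lex Gröbner basis by Buchberger's algorithm.
f_1 = -4uv + 2v + 54, LT = uv.
f_2 = -2u + v - 5, LT = u.

S(f_1,f_2): lcm = uv. S = 1/2v^2 - 3v - 27/2.
  leading term v^2: no divisor's leading term divides it; move 1/2v^2 to the remainder.
  leading term v: no divisor's leading term divides it; move -3v to the remainder.
  leading term 1: no divisor's leading term divides it; move -27/2 to the remainder.
  remainder 1/2v^2 - 3v - 27/2 ≠ 0; add h_3 = 1/2v^2 - 3v - 27/2 to the basis.

S(f_1,h_3): lcm = uv^2. S = 6uv + 27u - 1/2v^2 - 27/2v.
  leading term uv: subtract (-3/2)·f_1 from 6uv + 27u - 1/2v^2 - 27/2v → 27u - 1/2v^2 - 21/2v + 81
  leading term u: subtract (-27/2)·f_2 from 27u - 1/2v^2 - 21/2v + 81 → -1/2v^2 + 3v + 27/2
  leading term v^2: subtract (-1)·h_3 from -1/2v^2 + 3v + 27/2 → 0
  remainder 0.

S(f_2,h_3): leading monomials are coprime, so the S-polynomial reduces to 0 (Buchberger's first criterion).
Every S-polynomial of the final basis reduces to 0, so we have a Gröbner basis.
Inter-reduce: drop elements whose leading term is divisible by another's, tail-reduce, and make monic.
Reduced Gröbner basis: {u - 1/2v + 5/2, v^2 - 6v - 27}.

Elimination: the polynomial v^2 - 6v - 27 lies in the elimination ideal for v, so v ∈ {-3, 9}. For each such v, the remaining basis elements (now univariate) give the rest of the solution.
  v = -3: the earlier basis element becomes u + 4 = 0, giving u = -4 — point (-4, -3).
  v = 9: the earlier basis element becomes u - 2 = 0, giving u = 2 — point (2, 9).
Substituting each solution back into the original system confirms all equations vanish.
A lex Gröbner basis triangularizes the system, enabling back-substitution.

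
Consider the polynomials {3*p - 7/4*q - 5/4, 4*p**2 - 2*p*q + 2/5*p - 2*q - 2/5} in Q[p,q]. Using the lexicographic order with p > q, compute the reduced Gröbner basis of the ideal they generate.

f_1 = 3*p - 7/4*q - 5/4, LT = p.
f_2 = 4*p**2 - 2*p*q + 2/5*p - 2*q - 2/5, LT = p**2.

S(f_1,f_2): lcm = p**2. S = -1/12*p*q - 31/60*p + 1/2*q + 1/10.
  reduce S modulo (f_1, f_2):
  remainder -7/144*q**2 + 59/360*q - 83/720 ≠ 0; add g_3 = -7/144*q**2 + 59/360*q - 83/720 to the basis.

The other S-polynomials (S(f_1,g_3), S(f_2,g_3)) all reduce to 0 modulo the current basis, so we have a Gröbner basis.
Inter-reduce: drop elements whose leading term is divisible by another's, tail-reduce, and make monic.

G = {p - 7/12*q - 5/12, q**2 - 118/35*q + 83/35}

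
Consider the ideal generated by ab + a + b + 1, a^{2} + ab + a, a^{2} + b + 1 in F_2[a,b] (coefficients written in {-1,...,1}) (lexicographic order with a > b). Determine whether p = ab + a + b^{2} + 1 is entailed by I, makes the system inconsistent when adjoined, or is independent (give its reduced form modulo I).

ab + a + b^{2} + 1 lies in I (it reduces to 0).

First compute the reduced Gröbner basis of I by Buchberger's algorithm.
f_1 = ab + a + b + 1, LT = ab.
f_2 = a^{2} + ab + a, LT = a^{2}.
f_3 = a^{2} + b + 1, LT = a^{2}.

S(f_1,f_2): lcm = a^{2}b. S = a^{2} + ab^{2} + a.
  leading term a^{2}: subtract (1)·f_2 from a^{2} + ab^{2} + a → ab^{2} + ab
  leading term ab^{2}: subtract (b)·f_1 from ab^{2} + ab → b^{2} + b
  leading term b^{2}: no divisor's leading term divides it; move b^{2} to the remainder.
  leading term b: no divisor's leading term divides it; move b to the remainder.
  remainder b^{2} + b ≠ 0; add h_4 = b^{2} + b to the basis.

The other S-polynomials (S(f_1,f_3), S(f_2,f_3), S(f_1,h_4), S(f_2,h_4), S(f_3,h_4)) all reduce to 0 modulo the current basis, so we have a Gröbner basis.
Inter-reduce: drop elements whose leading term is divisible by another's, tail-reduce, and make monic.
Reduced Gröbner basis: {a^{2} + b + 1, ab + a + b + 1, b^{2} + b}.
Label its elements g_1 = a^{2} + b + 1, g_2 = ab + a + b + 1, g_3 = b^{2} + b.

Reduce p = ab + a + b^{2} + 1 modulo G:
  leading term ab: subtract (1)·g_2 from ab + a + b^{2} + 1 → b^{2} + b
  leading term b^{2}: subtract (1)·g_3 from b^{2} + b → 0
  normal form = 0.
Since the normal form is 0, p ∈ I.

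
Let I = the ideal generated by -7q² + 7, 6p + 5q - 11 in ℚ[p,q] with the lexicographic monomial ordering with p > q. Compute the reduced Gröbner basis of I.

G = {p + ⅚q - 11/6, q² - 1}

f_1 = -7q² + 7, LT = q².
f_2 = 6p + 5q - 11, LT = p.

S(f_1,f_2): leading monomials are coprime, so the S-polynomial reduces to 0 (Buchberger's first criterion).
Every S-polynomial of the final basis reduces to 0, so we have a Gröbner basis.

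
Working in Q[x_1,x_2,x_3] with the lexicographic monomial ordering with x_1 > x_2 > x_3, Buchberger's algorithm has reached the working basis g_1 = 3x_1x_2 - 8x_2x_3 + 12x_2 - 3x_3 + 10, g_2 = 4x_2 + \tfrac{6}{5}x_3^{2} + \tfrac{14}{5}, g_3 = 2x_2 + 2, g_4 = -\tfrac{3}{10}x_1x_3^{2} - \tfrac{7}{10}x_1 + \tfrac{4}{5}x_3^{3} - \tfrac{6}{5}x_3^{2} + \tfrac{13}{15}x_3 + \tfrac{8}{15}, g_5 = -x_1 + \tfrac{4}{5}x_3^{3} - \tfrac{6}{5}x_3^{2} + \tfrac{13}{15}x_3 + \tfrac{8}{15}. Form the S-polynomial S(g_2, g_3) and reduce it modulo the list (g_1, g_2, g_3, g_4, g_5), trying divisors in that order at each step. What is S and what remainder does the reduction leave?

S(g_2, g_3) = \tfrac{3}{10}x_3^{2} - \tfrac{3}{10}; remainder on division = \tfrac{3}{10}x_3^{2} - \tfrac{3}{10}.

lcm(LM(g_2), LM(g_3)) = x_2.
S = (lcm/LT(g_2))·g_2 − (lcm/LT(g_3))·g_3 = \tfrac{3}{10}x_3^{2} - \tfrac{3}{10}.
Reduce S modulo (g_1, g_2, g_3, g_4, g_5) in that order:
  leading term x_3^{2}: no divisor's leading term divides it; move \tfrac{3}{10}x_3^{2} to the remainder.
  leading term 1: no divisor's leading term divides it; move -\tfrac{3}{10} to the remainder.
The remainder \tfrac{3}{10}x_3^{2} - \tfrac{3}{10} is nonzero, so it would be added as the next basis element.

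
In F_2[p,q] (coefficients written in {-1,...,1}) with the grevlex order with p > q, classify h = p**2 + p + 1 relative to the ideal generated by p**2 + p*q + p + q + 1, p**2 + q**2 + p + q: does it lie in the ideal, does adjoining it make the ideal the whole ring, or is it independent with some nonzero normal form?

Adjoining p**2 + p + 1 makes the ideal the whole ring: the system is inconsistent.

First compute the reduced Gröbner basis of I by Buchberger's algorithm.
f_1 = p**2 + p*q + p + q + 1, LT = p**2.
f_2 = p**2 + q**2 + p + q, LT = p**2.

S(f_1,f_2): lcm = p**2. S = p*q + q**2 + 1.
  leading term p*q: no divisor's leading term divides it; move p*q to the remainder.
  leading term q**2: no divisor's leading term divides it; move q**2 to the remainder.
  leading term 1: no divisor's leading term divides it; move 1 to the remainder.
  remainder p*q + q**2 + 1 ≠ 0; add k_3 = p*q + q**2 + 1 to the basis.

S(f_1,k_3): lcm = p**2*q. S = p*q + q**2 + p + q.
  leading term p*q: subtract (1)·k_3 from p*q + q**2 + p + q → p + q + 1
  leading term p: no divisor's leading term divides it; move p to the remainder.
  leading term q: no divisor's leading term divides it; move q to the remainder.
  leading term 1: no divisor's leading term divides it; move 1 to the remainder.
  remainder p + q + 1 ≠ 0; add k_4 = p + q + 1 to the basis.

S(f_1,k_4): lcm = p**2. S = q + 1.
  leading term q: no divisor's leading term divides it; move q to the remainder.
  leading term 1: no divisor's leading term divides it; move 1 to the remainder.
  remainder q + 1 ≠ 0; add k_5 = q + 1 to the basis.

The other S-polynomials (S(f_2,k_3), S(f_2,k_4), S(k_3,k_4), S(f_1,k_5), S(f_2,k_5), S(k_3,k_5), S(k_4,k_5)) all reduce to 0 modulo the current basis, so we have a Gröbner basis.
Inter-reduce: drop elements whose leading term is divisible by another's, tail-reduce, and make monic.
Reduced Gröbner basis: {p, q + 1}.
Label its elements g_1 = p, g_2 = q + 1.

Reduce h = p**2 + p + 1 modulo G:
  leading term p**2: subtract (p)·g_1 from p**2 + p + 1 → p + 1
  leading term p: subtract (1)·g_1 from p + 1 → 1
  leading term 1: no divisor's leading term divides it; move 1 to the remainder.
  normal form = 1.
The normal form is nonzero, so h ∉ I. Since h minus its normal form lies in I, I + (h) = I + (r) where r = 1; decide whether this ideal is the whole ring.
Here r = 1 is a nonzero constant, hence a unit: 1 ∈ I + (h), the Gröbner basis of I + (h) is {1}, and the enlarged system has no common solution — adjoining h is inconsistent.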